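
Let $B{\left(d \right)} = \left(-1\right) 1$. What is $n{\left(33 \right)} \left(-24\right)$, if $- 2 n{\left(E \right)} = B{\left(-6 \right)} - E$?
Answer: $-408$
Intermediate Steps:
$B{\left(d \right)} = -1$
$n{\left(E \right)} = \frac{1}{2} + \frac{E}{2}$ ($n{\left(E \right)} = - \frac{-1 - E}{2} = \frac{1}{2} + \frac{E}{2}$)
$n{\left(33 \right)} \left(-24\right) = \left(\frac{1}{2} + \frac{1}{2} \cdot 33\right) \left(-24\right) = \left(\frac{1}{2} + \frac{33}{2}\right) \left(-24\right) = 17 \left(-24\right) = -408$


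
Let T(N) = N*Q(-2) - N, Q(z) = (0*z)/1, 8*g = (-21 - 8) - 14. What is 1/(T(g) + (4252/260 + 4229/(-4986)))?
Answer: 1296360/27068867 ≈ 0.047891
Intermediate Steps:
g = -43/8 (g = ((-21 - 8) - 14)/8 = (-29 - 14)/8 = (⅛)*(-43) = -43/8 ≈ -5.3750)
Q(z) = 0 (Q(z) = 0*1 = 0)
T(N) = -N (T(N) = N*0 - N = 0 - N = -N)
1/(T(g) + (4252/260 + 4229/(-4986))) = 1/(-1*(-43/8) + (4252/260 + 4229/(-4986))) = 1/(43/8 + (4252*(1/260) + 4229*(-1/4986))) = 1/(43/8 + (1063/65 - 4229/4986)) = 1/(43/8 + 5025233/324090) = 1/(27068867/1296360) = 1296360/27068867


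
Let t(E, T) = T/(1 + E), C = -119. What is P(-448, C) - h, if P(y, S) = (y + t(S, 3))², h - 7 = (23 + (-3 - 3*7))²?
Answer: 2794808297/13924 ≈ 2.0072e+5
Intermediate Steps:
h = 8 (h = 7 + (23 + (-3 - 3*7))² = 7 + (23 + (-3 - 21))² = 7 + (23 - 24)² = 7 + (-1)² = 7 + 1 = 8)
t(E, T) = T/(1 + E)
P(y, S) = (y + 3/(1 + S))²
P(-448, C) - h = (-448 + 3/(1 - 119))² - 1*8 = (-448 + 3/(-118))² - 8 = (-448 + 3*(-1/118))² - 8 = (-448 - 3/118)² - 8 = (-52867/118)² - 8 = 2794919689/13924 - 8 = 2794808297/13924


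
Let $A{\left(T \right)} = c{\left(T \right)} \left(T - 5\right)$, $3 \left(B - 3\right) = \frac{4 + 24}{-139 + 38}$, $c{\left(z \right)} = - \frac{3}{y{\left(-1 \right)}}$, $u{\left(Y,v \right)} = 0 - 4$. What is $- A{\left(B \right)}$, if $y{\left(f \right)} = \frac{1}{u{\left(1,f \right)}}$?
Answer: $\frac{2536}{101} \approx 25.109$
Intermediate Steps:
$u{\left(Y,v \right)} = -4$ ($u{\left(Y,v \right)} = 0 - 4 = -4$)
$y{\left(f \right)} = - \frac{1}{4}$ ($y{\left(f \right)} = \frac{1}{-4} = - \frac{1}{4}$)
$c{\left(z \right)} = 12$ ($c{\left(z \right)} = - \frac{3}{- \frac{1}{4}} = \left(-3\right) \left(-4\right) = 12$)
$B = \frac{881}{303}$ ($B = 3 + \frac{\left(4 + 24\right) \frac{1}{-139 + 38}}{3} = 3 + \frac{28 \frac{1}{-101}}{3} = 3 + \frac{28 \left(- \frac{1}{101}\right)}{3} = 3 + \frac{1}{3} \left(- \frac{28}{101}\right) = 3 - \frac{28}{303} = \frac{881}{303} \approx 2.9076$)
$A{\left(T \right)} = -60 + 12 T$ ($A{\left(T \right)} = 12 \left(T - 5\right) = 12 \left(-5 + T\right) = -60 + 12 T$)
$- A{\left(B \right)} = - (-60 + 12 \cdot \frac{881}{303}) = - (-60 + \frac{3524}{101}) = \left(-1\right) \left(- \frac{2536}{101}\right) = \frac{2536}{101}$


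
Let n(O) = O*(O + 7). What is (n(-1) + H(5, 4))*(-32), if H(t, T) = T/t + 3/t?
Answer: 736/5 ≈ 147.20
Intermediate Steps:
H(t, T) = 3/t + T/t
n(O) = O*(7 + O)
(n(-1) + H(5, 4))*(-32) = (-(7 - 1) + (3 + 4)/5)*(-32) = (-1*6 + (⅕)*7)*(-32) = (-6 + 7/5)*(-32) = -23/5*(-32) = 736/5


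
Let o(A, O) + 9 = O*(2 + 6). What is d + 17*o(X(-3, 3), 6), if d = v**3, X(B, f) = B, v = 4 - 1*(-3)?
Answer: 1006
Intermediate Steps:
v = 7 (v = 4 + 3 = 7)
o(A, O) = -9 + 8*O (o(A, O) = -9 + O*(2 + 6) = -9 + O*8 = -9 + 8*O)
d = 343 (d = 7**3 = 343)
d + 17*o(X(-3, 3), 6) = 343 + 17*(-9 + 8*6) = 343 + 17*(-9 + 48) = 343 + 17*39 = 343 + 663 = 1006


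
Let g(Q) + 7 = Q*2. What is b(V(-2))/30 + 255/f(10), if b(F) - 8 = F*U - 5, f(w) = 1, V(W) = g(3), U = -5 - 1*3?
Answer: 7661/30 ≈ 255.37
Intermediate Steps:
U = -8 (U = -5 - 3 = -8)
g(Q) = -7 + 2*Q (g(Q) = -7 + Q*2 = -7 + 2*Q)
V(W) = -1 (V(W) = -7 + 2*3 = -7 + 6 = -1)
b(F) = 3 - 8*F (b(F) = 8 + (F*(-8) - 5) = 8 + (-8*F - 5) = 8 + (-5 - 8*F) = 3 - 8*F)
b(V(-2))/30 + 255/f(10) = (3 - 8*(-1))/30 + 255/1 = (3 + 8)*(1/30) + 255*1 = 11*(1/30) + 255 = 11/30 + 255 = 7661/30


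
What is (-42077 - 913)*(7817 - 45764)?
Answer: 1631341530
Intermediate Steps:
(-42077 - 913)*(7817 - 45764) = -42990*(-37947) = 1631341530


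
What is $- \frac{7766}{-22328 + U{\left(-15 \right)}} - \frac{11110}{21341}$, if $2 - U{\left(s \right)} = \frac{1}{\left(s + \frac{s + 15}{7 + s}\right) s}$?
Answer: $- \frac{18519233260}{107203333691} \approx -0.17275$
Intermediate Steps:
$U{\left(s \right)} = 2 - \frac{1}{s \left(s + \frac{15 + s}{7 + s}\right)}$ ($U{\left(s \right)} = 2 - \frac{1}{\left(s + \frac{s + 15}{7 + s}\right) s} = 2 - \frac{1}{\left(s + \frac{15 + s}{7 + s}\right) s} = 2 - \frac{1}{s \left(s + \frac{15 + s}{7 + s}\right)}$)
$- \frac{7766}{-22328 + U{\left(-15 \right)}} - \frac{11110}{21341} = - \frac{7766}{-22328 + \frac{-7 + 2 \left(-15\right)^{3} + 16 \left(-15\right)^{2} + 29 \left(-15\right)}{\left(-15\right) \left(15 + \left(-15\right)^{2} + 8 \left(-15\right)\right)}} - \frac{11110}{21341} = - \frac{7766}{-22328 - \frac{-7 + 2 \left(-3375\right) + 16 \cdot 225 - 435}{15 \left(15 + 225 - 120\right)}} - \frac{11110}{21341} = - \frac{7766}{-22328 - \frac{-7 - 6750 + 3600 - 435}{15 \cdot 120}} - \frac{11110}{21341} = - \frac{7766}{-22328 - \frac{1}{1800} \left(-3592\right)} - \frac{11110}{21341} = - \frac{7766}{-22328 + \frac{449}{225}} - \frac{11110}{21341} = - \frac{7766}{- \frac{5023351}{225}} - \frac{11110}{21341} = \left(-7766\right) \left(- \frac{225}{5023351}\right) - \frac{11110}{21341} = \frac{1747350}{5023351} - \frac{11110}{21341} = - \frac{18519233260}{107203333691}$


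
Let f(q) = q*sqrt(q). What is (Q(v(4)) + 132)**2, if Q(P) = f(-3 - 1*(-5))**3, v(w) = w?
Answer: 17936 + 4224*sqrt(2) ≈ 23910.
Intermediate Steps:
f(q) = q**(3/2)
Q(P) = 16*sqrt(2) (Q(P) = ((-3 - 1*(-5))**(3/2))**3 = ((-3 + 5)**(3/2))**3 = (2**(3/2))**3 = (2*sqrt(2))**3 = 16*sqrt(2))
(Q(v(4)) + 132)**2 = (16*sqrt(2) + 132)**2 = (132 + 16*sqrt(2))**2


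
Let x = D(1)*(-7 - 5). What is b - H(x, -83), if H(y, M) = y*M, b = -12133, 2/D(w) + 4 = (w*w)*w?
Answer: -11469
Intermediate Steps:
D(w) = 2/(-4 + w³) (D(w) = 2/(-4 + (w*w)*w) = 2/(-4 + w²*w) = 2/(-4 + w³))
x = 8 (x = (2/(-4 + 1³))*(-7 - 5) = (2/(-4 + 1))*(-12) = (2/(-3))*(-12) = (2*(-⅓))*(-12) = -⅔*(-12) = 8)
H(y, M) = M*y
b - H(x, -83) = -12133 - (-83)*8 = -12133 - 1*(-664) = -12133 + 664 = -11469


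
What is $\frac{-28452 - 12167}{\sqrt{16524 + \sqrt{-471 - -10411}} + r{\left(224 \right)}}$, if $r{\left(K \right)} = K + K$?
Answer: $- \frac{40619}{448 + \sqrt{16524 + 2 \sqrt{2485}}} \approx -70.405$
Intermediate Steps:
$r{\left(K \right)} = 2 K$
$\frac{-28452 - 12167}{\sqrt{16524 + \sqrt{-471 - -10411}} + r{\left(224 \right)}} = \frac{-28452 - 12167}{\sqrt{16524 + \sqrt{-471 - -10411}} + 2 \cdot 224} = - \frac{40619}{\sqrt{16524 + \sqrt{-471 + 10411}} + 448} = - \frac{40619}{\sqrt{16524 + \sqrt{9940}} + 448} = - \frac{40619}{\sqrt{16524 + 2 \sqrt{2485}} + 448} = - \frac{40619}{448 + \sqrt{16524 + 2 \sqrt{2485}}}$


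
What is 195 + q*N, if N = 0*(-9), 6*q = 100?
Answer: 195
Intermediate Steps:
q = 50/3 (q = (⅙)*100 = 50/3 ≈ 16.667)
N = 0
195 + q*N = 195 + (50/3)*0 = 195 + 0 = 195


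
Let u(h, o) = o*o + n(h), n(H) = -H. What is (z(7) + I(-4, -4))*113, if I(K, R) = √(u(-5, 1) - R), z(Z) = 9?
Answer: 1017 + 113*√10 ≈ 1374.3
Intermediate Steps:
u(h, o) = o² - h (u(h, o) = o*o - h = o² - h)
I(K, R) = √(6 - R) (I(K, R) = √((1² - 1*(-5)) - R) = √((1 + 5) - R) = √(6 - R))
(z(7) + I(-4, -4))*113 = (9 + √(6 - 1*(-4)))*113 = (9 + √(6 + 4))*113 = (9 + √10)*113 = 1017 + 113*√10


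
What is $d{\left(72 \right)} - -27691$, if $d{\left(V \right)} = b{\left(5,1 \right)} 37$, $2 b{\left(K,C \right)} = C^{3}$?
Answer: $\frac{55419}{2} \approx 27710.0$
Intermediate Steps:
$b{\left(K,C \right)} = \frac{C^{3}}{2}$
$d{\left(V \right)} = \frac{37}{2}$ ($d{\left(V \right)} = \frac{1^{3}}{2} \cdot 37 = \frac{1}{2} \cdot 1 \cdot 37 = \frac{1}{2} \cdot 37 = \frac{37}{2}$)
$d{\left(72 \right)} - -27691 = \frac{37}{2} - -27691 = \frac{37}{2} + 27691 = \frac{55419}{2}$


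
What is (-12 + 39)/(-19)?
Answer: -27/19 ≈ -1.4211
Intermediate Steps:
(-12 + 39)/(-19) = -1/19*27 = -27/19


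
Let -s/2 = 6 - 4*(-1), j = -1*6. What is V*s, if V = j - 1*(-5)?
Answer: 20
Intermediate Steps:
j = -6
V = -1 (V = -6 - 1*(-5) = -6 + 5 = -1)
s = -20 (s = -2*(6 - 4*(-1)) = -2*(6 + 4) = -2*10 = -20)
V*s = -1*(-20) = 20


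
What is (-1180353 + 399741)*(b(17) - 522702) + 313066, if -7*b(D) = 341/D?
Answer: 6936510060686/17 ≈ 4.0803e+11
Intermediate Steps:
b(D) = -341/(7*D)
(-1180353 + 399741)*(b(17) - 522702) + 313066 = (-1180353 + 399741)*(-341/7/17 - 522702) + 313066 = -780612*(-341/7*1/17 - 522702) + 313066 = -780612*(-341/119 - 522702) + 313066 = -780612*(-62201879/119) + 313066 = 6936504738564/17 + 313066 = 6936510060686/17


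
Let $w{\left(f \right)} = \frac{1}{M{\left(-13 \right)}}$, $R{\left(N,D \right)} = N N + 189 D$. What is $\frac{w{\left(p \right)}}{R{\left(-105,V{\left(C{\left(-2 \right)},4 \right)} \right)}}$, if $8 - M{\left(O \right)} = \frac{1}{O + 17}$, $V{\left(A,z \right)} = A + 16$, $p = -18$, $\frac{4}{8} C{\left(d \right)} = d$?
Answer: $\frac{4}{412083} \approx 9.7068 \cdot 10^{-6}$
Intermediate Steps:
$C{\left(d \right)} = 2 d$
$V{\left(A,z \right)} = 16 + A$
$R{\left(N,D \right)} = N^{2} + 189 D$
$M{\left(O \right)} = 8 - \frac{1}{17 + O}$ ($M{\left(O \right)} = 8 - \frac{1}{O + 17} = 8 - \frac{1}{17 + O}$)
$w{\left(f \right)} = \frac{4}{31}$ ($w{\left(f \right)} = \frac{1}{\frac{1}{17 - 13} \left(135 + 8 \left(-13\right)\right)} = \frac{1}{\frac{1}{4} \left(135 - 104\right)} = \frac{1}{\frac{1}{4} \cdot 31} = \frac{1}{\frac{31}{4}} = \frac{4}{31}$)
$\frac{w{\left(p \right)}}{R{\left(-105,V{\left(C{\left(-2 \right)},4 \right)} \right)}} = \frac{4}{31 \left(\left(-105\right)^{2} + 189 \left(16 + 2 \left(-2\right)\right)\right)} = \frac{4}{31 \left(11025 + 189 \left(16 - 4\right)\right)} = \frac{4}{31 \left(11025 + 189 \cdot 12\right)} = \frac{4}{31 \left(11025 + 2268\right)} = \frac{4}{31 \cdot 13293} = \frac{4}{31} \cdot \frac{1}{13293} = \frac{4}{412083}$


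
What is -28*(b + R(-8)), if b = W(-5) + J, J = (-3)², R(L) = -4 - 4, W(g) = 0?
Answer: -28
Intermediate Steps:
R(L) = -8
J = 9
b = 9 (b = 0 + 9 = 9)
-28*(b + R(-8)) = -28*(9 - 8) = -28*1 = -28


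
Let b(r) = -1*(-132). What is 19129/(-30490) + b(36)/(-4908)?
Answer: -8159151/12470410 ≈ -0.65428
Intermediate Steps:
b(r) = 132
19129/(-30490) + b(36)/(-4908) = 19129/(-30490) + 132/(-4908) = 19129*(-1/30490) + 132*(-1/4908) = -19129/30490 - 11/409 = -8159151/12470410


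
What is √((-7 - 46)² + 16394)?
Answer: √19203 ≈ 138.57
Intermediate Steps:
√((-7 - 46)² + 16394) = √((-53)² + 16394) = √(2809 + 16394) = √19203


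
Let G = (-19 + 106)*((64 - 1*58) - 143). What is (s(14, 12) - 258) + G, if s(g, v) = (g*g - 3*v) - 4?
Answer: -12021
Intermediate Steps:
s(g, v) = -4 + g² - 3*v (s(g, v) = (g² - 3*v) - 4 = -4 + g² - 3*v)
G = -11919 (G = 87*((64 - 58) - 143) = 87*(6 - 143) = 87*(-137) = -11919)
(s(14, 12) - 258) + G = ((-4 + 14² - 3*12) - 258) - 11919 = ((-4 + 196 - 36) - 258) - 11919 = (156 - 258) - 11919 = -102 - 11919 = -12021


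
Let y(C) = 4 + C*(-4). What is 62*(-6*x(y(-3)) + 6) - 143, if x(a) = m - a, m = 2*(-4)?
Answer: 9157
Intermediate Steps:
m = -8
y(C) = 4 - 4*C
x(a) = -8 - a
62*(-6*x(y(-3)) + 6) - 143 = 62*(-6*(-8 - (4 - 4*(-3))) + 6) - 143 = 62*(-6*(-8 - (4 + 12)) + 6) - 143 = 62*(-6*(-8 - 1*16) + 6) - 143 = 62*(-6*(-8 - 16) + 6) - 143 = 62*(-6*(-24) + 6) - 143 = 62*(144 + 6) - 143 = 62*150 - 143 = 9300 - 143 = 9157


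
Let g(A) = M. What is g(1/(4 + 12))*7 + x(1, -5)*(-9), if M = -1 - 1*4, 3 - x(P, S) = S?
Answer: -107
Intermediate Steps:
x(P, S) = 3 - S
M = -5 (M = -1 - 4 = -5)
g(A) = -5
g(1/(4 + 12))*7 + x(1, -5)*(-9) = -5*7 + (3 - 1*(-5))*(-9) = -35 + (3 + 5)*(-9) = -35 + 8*(-9) = -35 - 72 = -107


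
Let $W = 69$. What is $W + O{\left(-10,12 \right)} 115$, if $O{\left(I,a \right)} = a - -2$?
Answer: $1679$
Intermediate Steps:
$O{\left(I,a \right)} = 2 + a$ ($O{\left(I,a \right)} = a + 2 = 2 + a$)
$W + O{\left(-10,12 \right)} 115 = 69 + \left(2 + 12\right) 115 = 69 + 14 \cdot 115 = 69 + 1610 = 1679$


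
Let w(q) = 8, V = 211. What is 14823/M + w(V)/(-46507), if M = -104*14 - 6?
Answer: -689384957/67993234 ≈ -10.139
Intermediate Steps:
M = -1462 (M = -1456 - 6 = -1462)
14823/M + w(V)/(-46507) = 14823/(-1462) + 8/(-46507) = 14823*(-1/1462) + 8*(-1/46507) = -14823/1462 - 8/46507 = -689384957/67993234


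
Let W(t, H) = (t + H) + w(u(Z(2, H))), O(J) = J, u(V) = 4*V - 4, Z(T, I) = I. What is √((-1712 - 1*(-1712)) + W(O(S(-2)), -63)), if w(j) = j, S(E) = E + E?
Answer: I*√323 ≈ 17.972*I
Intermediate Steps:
S(E) = 2*E
u(V) = -4 + 4*V
W(t, H) = -4 + t + 5*H (W(t, H) = (t + H) + (-4 + 4*H) = (H + t) + (-4 + 4*H) = -4 + t + 5*H)
√((-1712 - 1*(-1712)) + W(O(S(-2)), -63)) = √((-1712 - 1*(-1712)) + (-4 + 2*(-2) + 5*(-63))) = √((-1712 + 1712) + (-4 - 4 - 315)) = √(0 - 323) = √(-323) = I*√323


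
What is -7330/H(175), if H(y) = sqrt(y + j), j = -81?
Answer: -3665*sqrt(94)/47 ≈ -756.03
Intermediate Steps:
H(y) = sqrt(-81 + y) (H(y) = sqrt(y - 81) = sqrt(-81 + y))
-7330/H(175) = -7330/sqrt(-81 + 175) = -7330*sqrt(94)/94 = -3665*sqrt(94)/47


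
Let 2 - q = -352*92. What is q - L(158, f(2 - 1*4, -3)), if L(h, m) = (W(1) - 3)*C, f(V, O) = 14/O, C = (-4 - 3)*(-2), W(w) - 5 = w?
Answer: 32344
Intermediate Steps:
W(w) = 5 + w
q = 32386 (q = 2 - (-352)*92 = 2 - 1*(-32384) = 2 + 32384 = 32386)
C = 14 (C = -7*(-2) = 14)
L(h, m) = 42 (L(h, m) = ((5 + 1) - 3)*14 = (6 - 3)*14 = 3*14 = 42)
q - L(158, f(2 - 1*4, -3)) = 32386 - 1*42 = 32386 - 42 = 32344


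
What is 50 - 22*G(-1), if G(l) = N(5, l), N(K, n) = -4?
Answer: 138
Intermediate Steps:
G(l) = -4
50 - 22*G(-1) = 50 - 22*(-4) = 50 + 88 = 138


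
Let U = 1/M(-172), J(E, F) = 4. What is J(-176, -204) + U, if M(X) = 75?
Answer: 301/75 ≈ 4.0133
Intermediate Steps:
U = 1/75 ≈ 0.013333
J(-176, -204) + U = 4 + 1/75 = 301/75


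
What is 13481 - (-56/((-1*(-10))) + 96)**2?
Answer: 132721/25 ≈ 5308.8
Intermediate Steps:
13481 - (-56/((-1*(-10))) + 96)**2 = 13481 - (-56/10 + 96)**2 = 13481 - (-56*1/10 + 96)**2 = 13481 - (-28/5 + 96)**2 = 13481 - (452/5)**2 = 13481 - 1*204304/25 = 13481 - 204304/25 = 132721/25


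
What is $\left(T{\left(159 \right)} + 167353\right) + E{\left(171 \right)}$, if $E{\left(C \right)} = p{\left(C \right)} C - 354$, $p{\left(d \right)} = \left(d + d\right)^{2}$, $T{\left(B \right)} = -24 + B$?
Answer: $20167978$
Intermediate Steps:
$p{\left(d \right)} = 4 d^{2}$ ($p{\left(d \right)} = \left(2 d\right)^{2} = 4 d^{2}$)
$E{\left(C \right)} = -354 + 4 C^{3}$ ($E{\left(C \right)} = 4 C^{2} C - 354 = 4 C^{3} - 354 = -354 + 4 C^{3}$)
$\left(T{\left(159 \right)} + 167353\right) + E{\left(171 \right)} = \left(\left(-24 + 159\right) + 167353\right) - \left(354 - 4 \cdot 171^{3}\right) = \left(135 + 167353\right) + \left(-354 + 4 \cdot 5000211\right) = 167488 + \left(-354 + 20000844\right) = 167488 + 20000490 = 20167978$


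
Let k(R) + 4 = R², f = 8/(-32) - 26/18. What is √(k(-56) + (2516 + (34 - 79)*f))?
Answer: √22897/2 ≈ 75.659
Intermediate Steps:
f = -61/36 (f = 8*(-1/32) - 26*1/18 = -¼ - 13/9 = -61/36 ≈ -1.6944)
k(R) = -4 + R²
√(k(-56) + (2516 + (34 - 79)*f)) = √((-4 + (-56)²) + (2516 + (34 - 79)*(-61/36))) = √((-4 + 3136) + (2516 - 45*(-61/36))) = √(3132 + (2516 + 305/4)) = √(3132 + 10369/4) = √(22897/4) = √22897/2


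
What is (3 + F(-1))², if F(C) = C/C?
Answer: 16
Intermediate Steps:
F(C) = 1
(3 + F(-1))² = (3 + 1)² = 4² = 16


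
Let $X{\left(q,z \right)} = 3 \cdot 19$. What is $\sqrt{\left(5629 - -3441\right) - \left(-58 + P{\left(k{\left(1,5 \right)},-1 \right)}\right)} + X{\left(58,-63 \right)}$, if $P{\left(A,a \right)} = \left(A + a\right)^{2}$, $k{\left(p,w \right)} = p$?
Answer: $57 + 2 \sqrt{2282} \approx 152.54$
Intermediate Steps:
$X{\left(q,z \right)} = 57$
$\sqrt{\left(5629 - -3441\right) - \left(-58 + P{\left(k{\left(1,5 \right)},-1 \right)}\right)} + X{\left(58,-63 \right)} = \sqrt{\left(5629 - -3441\right) + \left(58 - \left(1 - 1\right)^{2}\right)} + 57 = \sqrt{\left(5629 + 3441\right) + \left(58 - 0^{2}\right)} + 57 = \sqrt{9070 + \left(58 - 0\right)} + 57 = \sqrt{9070 + \left(58 + 0\right)} + 57 = \sqrt{9070 + 58} + 57 = \sqrt{9128} + 57 = 2 \sqrt{2282} + 57 = 57 + 2 \sqrt{2282}$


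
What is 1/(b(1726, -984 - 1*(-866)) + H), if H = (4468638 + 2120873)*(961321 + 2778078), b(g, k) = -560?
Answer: 1/24640810843329 ≈ 4.0583e-14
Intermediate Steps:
H = 24640810843889 (H = 6589511*3739399 = 24640810843889)
1/(b(1726, -984 - 1*(-866)) + H) = 1/(-560 + 24640810843889) = 1/24640810843329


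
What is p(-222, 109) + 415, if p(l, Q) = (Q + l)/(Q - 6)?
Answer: 42632/103 ≈ 413.90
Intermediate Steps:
p(l, Q) = (Q + l)/(-6 + Q)
p(-222, 109) + 415 = (109 - 222)/(-6 + 109) + 415 = -113/103 + 415 = 42632/103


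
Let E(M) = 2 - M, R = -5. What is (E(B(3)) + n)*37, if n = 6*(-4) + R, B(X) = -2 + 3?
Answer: -1036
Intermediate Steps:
B(X) = 1
n = -29 (n = 6*(-4) - 5 = -24 - 5 = -29)
(E(B(3)) + n)*37 = ((2 - 1*1) - 29)*37 = ((2 - 1) - 29)*37 = (1 - 29)*37 = -28*37 = -1036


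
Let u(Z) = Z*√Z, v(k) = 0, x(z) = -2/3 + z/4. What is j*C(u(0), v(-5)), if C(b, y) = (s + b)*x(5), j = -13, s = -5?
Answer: 455/12 ≈ 37.917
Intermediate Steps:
x(z) = -⅔ + z/4 (x(z) = -2*⅓ + z*(¼) = -⅔ + z/4)
u(Z) = Z^(3/2)
C(b, y) = -35/12 + 7*b/12 (C(b, y) = (-5 + b)*(-⅔ + (¼)*5) = (-5 + b)*(-⅔ + 5/4) = (-5 + b)*(7/12) = -35/12 + 7*b/12)
j*C(u(0), v(-5)) = -13*(-35/12 + 7*0^(3/2)/12) = -13*(-35/12 + (7/12)*0) = -13*(-35/12 + 0) = -13*(-35/12) = 455/12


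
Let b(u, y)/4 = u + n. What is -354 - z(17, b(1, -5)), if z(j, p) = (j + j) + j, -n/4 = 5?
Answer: -405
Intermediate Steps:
n = -20 (n = -4*5 = -20)
b(u, y) = -80 + 4*u (b(u, y) = 4*(u - 20) = 4*(-20 + u) = -80 + 4*u)
z(j, p) = 3*j (z(j, p) = 2*j + j = 3*j)
-354 - z(17, b(1, -5)) = -354 - 3*17 = -354 - 1*51 = -354 - 51 = -405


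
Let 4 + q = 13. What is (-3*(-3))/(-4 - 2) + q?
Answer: 15/2 ≈ 7.5000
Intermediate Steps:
q = 9 (q = -4 + 13 = 9)
(-3*(-3))/(-4 - 2) + q = (-3*(-3))/(-4 - 2) + 9 = 9/(-6) + 9 = -1/6*9 + 9 = -3/2 + 9 = 15/2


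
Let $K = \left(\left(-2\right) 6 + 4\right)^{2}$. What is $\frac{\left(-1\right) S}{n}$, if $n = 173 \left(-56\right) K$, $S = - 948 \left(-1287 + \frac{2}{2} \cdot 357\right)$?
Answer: $\frac{110205}{77504} \approx 1.4219$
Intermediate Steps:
$K = 64$ ($K = \left(-12 + 4\right)^{2} = \left(-8\right)^{2} = 64$)
$S = 881640$ ($S = - 948 \left(-1287 + 2 \cdot \frac{1}{2} \cdot 357\right) = - 948 \left(-1287 + 1 \cdot 357\right) = - 948 \left(-1287 + 357\right) = \left(-948\right) \left(-930\right) = 881640$)
$n = -620032$ ($n = 173 \left(-56\right) 64 = \left(-9688\right) 64 = -620032$)
$\frac{\left(-1\right) S}{n} = \frac{\left(-1\right) 881640}{-620032} = \left(-881640\right) \left(- \frac{1}{620032}\right) = \frac{110205}{77504}$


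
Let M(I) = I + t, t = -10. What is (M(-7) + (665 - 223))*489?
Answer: 207825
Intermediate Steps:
M(I) = -10 + I (M(I) = I - 10 = -10 + I)
(M(-7) + (665 - 223))*489 = ((-10 - 7) + (665 - 223))*489 = (-17 + 442)*489 = 425*489 = 207825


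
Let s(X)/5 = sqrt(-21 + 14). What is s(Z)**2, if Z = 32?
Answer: -175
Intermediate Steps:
s(X) = 5*I*sqrt(7) (s(X) = 5*sqrt(-21 + 14) = 5*sqrt(-7) = 5*(I*sqrt(7)) = 5*I*sqrt(7))
s(Z)**2 = (5*I*sqrt(7))**2 = -175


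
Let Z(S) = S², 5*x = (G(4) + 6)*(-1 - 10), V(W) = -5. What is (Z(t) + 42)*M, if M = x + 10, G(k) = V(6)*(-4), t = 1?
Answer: -10148/5 ≈ -2029.6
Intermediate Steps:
G(k) = 20 (G(k) = -5*(-4) = 20)
x = -286/5 (x = ((20 + 6)*(-1 - 10))/5 = (26*(-11))/5 = (⅕)*(-286) = -286/5 ≈ -57.200)
M = -236/5 (M = -286/5 + 10 = -236/5 ≈ -47.200)
(Z(t) + 42)*M = (1² + 42)*(-236/5) = (1 + 42)*(-236/5) = 43*(-236/5) = -10148/5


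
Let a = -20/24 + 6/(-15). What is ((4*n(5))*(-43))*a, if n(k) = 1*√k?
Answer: 3182*√5/15 ≈ 474.34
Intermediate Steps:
n(k) = √k
a = -37/30 (a = -20*1/24 + 6*(-1/15) = -⅚ - ⅖ = -37/30 ≈ -1.2333)
((4*n(5))*(-43))*a = ((4*√5)*(-43))*(-37/30) = -172*√5*(-37/30) = 3182*√5/15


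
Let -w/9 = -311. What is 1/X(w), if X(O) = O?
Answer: 1/2799 ≈ 0.00035727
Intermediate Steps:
w = 2799 (w = -9*(-311) = 2799)
1/X(w) = 1/2799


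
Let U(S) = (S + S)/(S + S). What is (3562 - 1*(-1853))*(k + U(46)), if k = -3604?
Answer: -19510245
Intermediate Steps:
U(S) = 1 (U(S) = (2*S)/((2*S)) = (2*S)*(1/(2*S)) = 1)
(3562 - 1*(-1853))*(k + U(46)) = (3562 - 1*(-1853))*(-3604 + 1) = (3562 + 1853)*(-3603) = 5415*(-3603) = -19510245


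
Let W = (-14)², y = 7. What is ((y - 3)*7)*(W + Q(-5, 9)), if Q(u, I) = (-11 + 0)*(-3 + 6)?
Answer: 4564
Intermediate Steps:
Q(u, I) = -33 (Q(u, I) = -11*3 = -33)
W = 196
((y - 3)*7)*(W + Q(-5, 9)) = ((7 - 3)*7)*(196 - 33) = (4*7)*163 = 28*163 = 4564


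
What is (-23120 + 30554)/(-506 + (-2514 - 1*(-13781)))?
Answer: 2478/3587 ≈ 0.69083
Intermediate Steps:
(-23120 + 30554)/(-506 + (-2514 - 1*(-13781))) = 7434/(-506 + (-2514 + 13781)) = 7434/(-506 + 11267) = 7434/10761 = 7434*(1/10761) = 2478/3587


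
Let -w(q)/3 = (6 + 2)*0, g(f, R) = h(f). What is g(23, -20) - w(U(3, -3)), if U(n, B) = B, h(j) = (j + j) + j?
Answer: 69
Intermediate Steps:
h(j) = 3*j (h(j) = 2*j + j = 3*j)
g(f, R) = 3*f
w(q) = 0 (w(q) = -3*(6 + 2)*0 = -24*0 = -3*0 = 0)
g(23, -20) - w(U(3, -3)) = 3*23 - 1*0 = 69 + 0 = 69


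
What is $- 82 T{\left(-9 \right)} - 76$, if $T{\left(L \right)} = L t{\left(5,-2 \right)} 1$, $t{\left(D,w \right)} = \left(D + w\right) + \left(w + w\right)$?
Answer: $-814$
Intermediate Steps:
$t{\left(D,w \right)} = D + 3 w$ ($t{\left(D,w \right)} = \left(D + w\right) + 2 w = D + 3 w$)
$T{\left(L \right)} = - L$ ($T{\left(L \right)} = L \left(5 + 3 \left(-2\right)\right) 1 = L \left(5 - 6\right) 1 = L \left(-1\right) 1 = - L 1 = - L$)
$- 82 T{\left(-9 \right)} - 76 = - 82 \left(\left(-1\right) \left(-9\right)\right) - 76 = \left(-82\right) 9 - 76 = -738 - 76 = -814$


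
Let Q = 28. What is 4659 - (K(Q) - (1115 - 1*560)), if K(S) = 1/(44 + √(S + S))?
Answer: 2450569/470 + √14/940 ≈ 5214.0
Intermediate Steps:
K(S) = 1/(44 + √2*√S) (K(S) = 1/(44 + √(2*S)) = 1/(44 + √2*√S))
4659 - (K(Q) - (1115 - 1*560)) = 4659 - (1/(44 + √2*√28) - (1115 - 1*560)) = 4659 - (1/(44 + √2*(2*√7)) - (1115 - 560)) = 4659 - (1/(44 + 2*√14) - 1*555) = 4659 - (1/(44 + 2*√14) - 555) = 4659 - (-555 + 1/(44 + 2*√14)) = 4659 + (555 - 1/(44 + 2*√14)) = 5214 - 1/(44 + 2*√14)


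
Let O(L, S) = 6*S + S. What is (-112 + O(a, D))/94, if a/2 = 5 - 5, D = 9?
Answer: -49/94 ≈ -0.52128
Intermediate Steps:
a = 0 (a = 2*(5 - 5) = 2*0 = 0)
O(L, S) = 7*S
(-112 + O(a, D))/94 = (-112 + 7*9)/94 = (-112 + 63)*(1/94) = -49*1/94 = -49/94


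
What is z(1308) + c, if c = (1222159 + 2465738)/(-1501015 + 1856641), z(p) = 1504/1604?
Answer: 537520691/47535342 ≈ 11.308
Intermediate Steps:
z(p) = 376/401 (z(p) = 1504*(1/1604) = 376/401)
c = 1229299/118542 (c = 3687897/355626 = 3687897*(1/355626) = 1229299/118542 ≈ 10.370)
z(1308) + c = 376/401 + 1229299/118542 = 537520691/47535342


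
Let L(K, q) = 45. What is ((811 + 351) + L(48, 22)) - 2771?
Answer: -1564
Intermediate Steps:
((811 + 351) + L(48, 22)) - 2771 = ((811 + 351) + 45) - 2771 = (1162 + 45) - 2771 = 1207 - 2771 = -1564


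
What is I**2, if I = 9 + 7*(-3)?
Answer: 144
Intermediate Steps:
I = -12 (I = 9 - 21 = -12)
I**2 = (-12)**2 = 144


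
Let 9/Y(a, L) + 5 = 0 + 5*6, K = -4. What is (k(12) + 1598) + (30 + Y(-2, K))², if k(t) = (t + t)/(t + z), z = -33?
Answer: 11018817/4375 ≈ 2518.6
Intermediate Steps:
k(t) = 2*t/(-33 + t) (k(t) = (t + t)/(t - 33) = (2*t)/(-33 + t) = 2*t/(-33 + t))
Y(a, L) = 9/25 (Y(a, L) = 9/(-5 + (0 + 5*6)) = 9/(-5 + (0 + 30)) = 9/(-5 + 30) = 9/25)
(k(12) + 1598) + (30 + Y(-2, K))² = (2*12/(-33 + 12) + 1598) + (30 + 9/25)² = (2*12/(-21) + 1598) + (759/25)² = (2*12*(-1/21) + 1598) + 576081/625 = (-8/7 + 1598) + 576081/625 = 11178/7 + 576081/625 = 11018817/4375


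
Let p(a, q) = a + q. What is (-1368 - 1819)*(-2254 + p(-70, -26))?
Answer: 7489450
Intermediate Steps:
(-1368 - 1819)*(-2254 + p(-70, -26)) = (-1368 - 1819)*(-2254 + (-70 - 26)) = -3187*(-2254 - 96) = -3187*(-2350) = 7489450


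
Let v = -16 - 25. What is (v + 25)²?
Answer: 256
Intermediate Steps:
v = -41
(v + 25)² = (-41 + 25)² = (-16)² = 256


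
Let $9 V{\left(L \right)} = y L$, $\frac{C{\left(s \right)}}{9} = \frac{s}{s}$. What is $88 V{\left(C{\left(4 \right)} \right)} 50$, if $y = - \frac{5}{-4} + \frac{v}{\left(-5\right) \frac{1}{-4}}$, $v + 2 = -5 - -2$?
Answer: $-12100$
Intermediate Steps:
$C{\left(s \right)} = 9$ ($C{\left(s \right)} = 9 \frac{s}{s} = 9 \cdot 1 = 9$)
$v = -5$ ($v = -2 - 3 = -5$)
$y = - \frac{11}{4}$ ($y = - \frac{5}{-4} - \frac{5}{\left(-5\right) \frac{1}{-4}} = \left(-5\right) \left(- \frac{1}{4}\right) - \frac{5}{\left(-5\right) \left(- \frac{1}{4}\right)} = \frac{5}{4} - \frac{5}{\frac{5}{4}} = \frac{5}{4} - 4 = - \frac{11}{4} \approx -2.75$)
$V{\left(L \right)} = - \frac{11 L}{36}$ ($V{\left(L \right)} = \frac{\left(- \frac{11}{4}\right) L}{9} = - \frac{11 L}{36}$)
$88 V{\left(C{\left(4 \right)} \right)} 50 = 88 \left(\left(- \frac{11}{36}\right) 9\right) 50 = 88 \left(- \frac{11}{4}\right) 50 = \left(-242\right) 50 = -12100$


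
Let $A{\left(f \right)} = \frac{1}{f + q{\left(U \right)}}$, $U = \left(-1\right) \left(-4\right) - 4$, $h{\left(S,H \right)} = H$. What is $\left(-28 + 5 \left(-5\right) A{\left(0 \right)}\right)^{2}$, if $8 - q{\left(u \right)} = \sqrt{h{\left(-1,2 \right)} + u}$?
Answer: $\frac{1874673}{1922} + \frac{24200 \sqrt{2}}{961} \approx 1011.0$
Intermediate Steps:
$U = 0$ ($U = 4 - 4 = 0$)
$q{\left(u \right)} = 8 - \sqrt{2 + u}$
$A{\left(f \right)} = \frac{1}{8 + f - \sqrt{2}}$ ($A{\left(f \right)} = \frac{1}{f + \left(8 - \sqrt{2 + 0}\right)} = \frac{1}{f + \left(8 - \sqrt{2}\right)} = \frac{1}{8 + f - \sqrt{2}}$)
$\left(-28 + 5 \left(-5\right) A{\left(0 \right)}\right)^{2} = \left(-28 + \frac{5 \left(-5\right)}{8 + 0 - \sqrt{2}}\right)^{2} = \left(-28 - \frac{25}{8 - \sqrt{2}}\right)^{2}$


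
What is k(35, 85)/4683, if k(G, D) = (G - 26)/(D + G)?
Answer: 1/62440 ≈ 1.6015e-5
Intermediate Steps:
k(G, D) = (-26 + G)/(D + G)
k(35, 85)/4683 = ((-26 + 35)/(85 + 35))/4683 = (9/120)*(1/4683) = ((1/120)*9)*(1/4683) = (3/40)*(1/4683) = 1/62440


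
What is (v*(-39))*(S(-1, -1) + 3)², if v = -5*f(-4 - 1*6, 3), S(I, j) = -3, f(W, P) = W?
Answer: 0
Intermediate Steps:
v = 50 (v = -5*(-4 - 1*6) = -5*(-4 - 6) = -5*(-10) = 50)
(v*(-39))*(S(-1, -1) + 3)² = (50*(-39))*(-3 + 3)² = -1950*0² = -1950*0 = 0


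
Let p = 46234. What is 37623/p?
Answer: 37623/46234 ≈ 0.81375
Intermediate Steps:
37623/p = 37623/46234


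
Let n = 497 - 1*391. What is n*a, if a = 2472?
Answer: 262032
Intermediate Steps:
n = 106 (n = 497 - 391 = 106)
n*a = 106*2472 = 262032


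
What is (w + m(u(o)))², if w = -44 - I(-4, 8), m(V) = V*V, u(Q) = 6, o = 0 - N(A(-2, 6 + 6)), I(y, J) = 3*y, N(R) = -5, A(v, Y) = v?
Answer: 16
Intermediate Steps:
o = 5 (o = 0 - 1*(-5) = 0 + 5 = 5)
m(V) = V²
w = -32 (w = -44 - 3*(-4) = -44 - 1*(-12) = -44 + 12 = -32)
(w + m(u(o)))² = (-32 + 6²)² = (-32 + 36)² = 4² = 16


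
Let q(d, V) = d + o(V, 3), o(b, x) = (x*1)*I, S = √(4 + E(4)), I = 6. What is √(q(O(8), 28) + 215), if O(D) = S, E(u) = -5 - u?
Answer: √(233 + I*√5) ≈ 15.265 + 0.07324*I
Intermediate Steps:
S = I*√5 (S = √(4 + (-5 - 1*4)) = √(4 + (-5 - 4)) = √(4 - 9) = √(-5) = I*√5 ≈ 2.2361*I)
o(b, x) = 6*x (o(b, x) = (x*1)*6 = x*6 = 6*x)
O(D) = I*√5
q(d, V) = 18 + d (q(d, V) = d + 6*3 = d + 18 = 18 + d)
√(q(O(8), 28) + 215) = √((18 + I*√5) + 215) = √(233 + I*√5)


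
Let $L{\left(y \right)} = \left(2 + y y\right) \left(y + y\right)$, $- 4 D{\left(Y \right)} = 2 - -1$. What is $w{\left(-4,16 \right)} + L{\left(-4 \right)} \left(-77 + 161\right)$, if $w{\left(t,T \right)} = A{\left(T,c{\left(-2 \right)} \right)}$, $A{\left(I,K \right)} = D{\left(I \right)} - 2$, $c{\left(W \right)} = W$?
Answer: $- \frac{48395}{4} \approx -12099.0$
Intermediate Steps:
$D{\left(Y \right)} = - \frac{3}{4}$ ($D{\left(Y \right)} = - \frac{2 - -1}{4} = - \frac{2 + 1}{4} = \left(- \frac{1}{4}\right) 3 = - \frac{3}{4}$)
$L{\left(y \right)} = 2 y \left(2 + y^{2}\right)$ ($L{\left(y \right)} = \left(2 + y^{2}\right) 2 y = 2 y \left(2 + y^{2}\right)$)
$A{\left(I,K \right)} = - \frac{11}{4}$ ($A{\left(I,K \right)} = - \frac{3}{4} - 2 = - \frac{11}{4}$)
$w{\left(t,T \right)} = - \frac{11}{4}$
$w{\left(-4,16 \right)} + L{\left(-4 \right)} \left(-77 + 161\right) = - \frac{11}{4} + 2 \left(-4\right) \left(2 + \left(-4\right)^{2}\right) \left(-77 + 161\right) = - \frac{11}{4} + 2 \left(-4\right) \left(2 + 16\right) 84 = - \frac{11}{4} + 2 \left(-4\right) 18 \cdot 84 = - \frac{11}{4} - 12096 = - \frac{48395}{4}$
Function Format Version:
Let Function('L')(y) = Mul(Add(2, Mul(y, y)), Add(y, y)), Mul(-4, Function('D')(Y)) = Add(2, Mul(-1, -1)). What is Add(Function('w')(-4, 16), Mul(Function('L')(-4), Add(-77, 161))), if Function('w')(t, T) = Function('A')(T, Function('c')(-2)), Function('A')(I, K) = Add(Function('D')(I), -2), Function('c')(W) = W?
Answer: Rational(-48395, 4) ≈ -12099.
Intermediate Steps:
Function('D')(Y) = Rational(-3, 4) (Function('D')(Y) = Mul(Rational(-1, 4), Add(2, Mul(-1, -1))) = Mul(Rational(-1, 4), Add(2, 1)) = Mul(Rational(-1, 4), 3) = Rational(-3, 4))
Function('L')(y) = Mul(2, y, Add(2, Pow(y, 2))) (Function('L')(y) = Mul(Add(2, Pow(y, 2)), Mul(2, y)) = Mul(2, y, Add(2, Pow(y, 2))))
Function('A')(I, K) = Rational(-11, 4) (Function('A')(I, K) = Add(Rational(-3, 4), -2) = Rational(-11, 4))
Function('w')(t, T) = Rational(-11, 4)
Add(Function('w')(-4, 16), Mul(Function('L')(-4), Add(-77, 161))) = Add(Rational(-11, 4), Mul(Mul(2, -4, Add(2, Pow(-4, 2))), Add(-77, 161))) = Add(Rational(-11, 4), Mul(Mul(2, -4, Add(2, 16)), 84)) = Add(Rational(-11, 4), Mul(Mul(2, -4, 18), 84)) = Add(Rational(-11, 4), Mul(-144, 84)) = Add(Rational(-11, 4), -12096) = Rational(-48395, 4)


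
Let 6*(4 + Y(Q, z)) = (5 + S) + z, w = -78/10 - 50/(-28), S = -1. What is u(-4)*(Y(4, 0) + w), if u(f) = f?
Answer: 3926/105 ≈ 37.391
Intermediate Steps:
w = -421/70 (w = -78*⅒ - 50*(-1/28) = -39/5 + 25/14 = -421/70 ≈ -6.0143)
Y(Q, z) = -10/3 + z/6 (Y(Q, z) = -4 + ((5 - 1) + z)/6 = -4 + (4 + z)/6 = -4 + (⅔ + z/6) = -10/3 + z/6)
u(-4)*(Y(4, 0) + w) = -4*((-10/3 + (⅙)*0) - 421/70) = -4*((-10/3 + 0) - 421/70) = -4*(-10/3 - 421/70) = -4*(-1963/210) = 3926/105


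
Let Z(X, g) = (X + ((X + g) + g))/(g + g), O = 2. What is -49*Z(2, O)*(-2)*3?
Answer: 588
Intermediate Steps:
Z(X, g) = (2*X + 2*g)/(2*g) (Z(X, g) = (X + (X + 2*g))/((2*g)) = (2*X + 2*g)*(1/(2*g)) = (2*X + 2*g)/(2*g))
-49*Z(2, O)*(-2)*3 = -49*((2 + 2)/2)*(-2)*3 = -49*((½)*4)*(-2)*3 = -49*2*(-2)*3 = -(-196)*3 = -49*(-12) = 588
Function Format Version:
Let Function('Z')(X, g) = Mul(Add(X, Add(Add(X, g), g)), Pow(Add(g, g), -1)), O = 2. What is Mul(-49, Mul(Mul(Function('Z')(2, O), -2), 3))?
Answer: 588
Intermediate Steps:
Function('Z')(X, g) = Mul(Rational(1, 2), Pow(g, -1), Add(Mul(2, X), Mul(2, g))) (Function('Z')(X, g) = Mul(Add(X, Add(X, Mul(2, g))), Pow(Mul(2, g), -1)) = Mul(Add(Mul(2, X), Mul(2, g)), Mul(Rational(1, 2), Pow(g, -1))) = Mul(Rational(1, 2), Pow(g, -1), Add(Mul(2, X), Mul(2, g))))
Mul(-49, Mul(Mul(Function('Z')(2, O), -2), 3)) = Mul(-49, Mul(Mul(Mul(Pow(2, -1), Add(2, 2)), -2), 3)) = Mul(-49, Mul(Mul(Mul(Rational(1, 2), 4), -2), 3)) = Mul(-49, Mul(Mul(2, -2), 3)) = Mul(-49, Mul(-4, 3)) = Mul(-49, -12) = 588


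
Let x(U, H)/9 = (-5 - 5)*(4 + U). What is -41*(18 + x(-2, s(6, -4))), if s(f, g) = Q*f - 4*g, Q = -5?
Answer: 6642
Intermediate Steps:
s(f, g) = -5*f - 4*g
x(U, H) = -360 - 90*U (x(U, H) = 9*((-5 - 5)*(4 + U)) = 9*(-10*(4 + U)) = 9*(-40 - 10*U) = -360 - 90*U)
-41*(18 + x(-2, s(6, -4))) = -41*(18 + (-360 - 90*(-2))) = -41*(18 + (-360 + 180)) = -41*(18 - 180) = -41*(-162) = 6642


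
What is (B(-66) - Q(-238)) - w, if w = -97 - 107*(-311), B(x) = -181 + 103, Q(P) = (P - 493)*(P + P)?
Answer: -381214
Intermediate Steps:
Q(P) = 2*P*(-493 + P) (Q(P) = (-493 + P)*(2*P) = 2*P*(-493 + P))
B(x) = -78
w = 33180 (w = -97 + 33277 = 33180)
(B(-66) - Q(-238)) - w = (-78 - 2*(-238)*(-493 - 238)) - 1*33180 = (-78 - 2*(-238)*(-731)) - 33180 = (-78 - 1*347956) - 33180 = (-78 - 347956) - 33180 = -348034 - 33180 = -381214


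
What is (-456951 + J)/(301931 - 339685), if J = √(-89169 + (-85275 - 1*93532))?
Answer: 456951/37754 - I*√66994/18877 ≈ 12.103 - 0.013711*I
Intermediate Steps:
J = 2*I*√66994 (J = √(-89169 + (-85275 - 93532)) = √(-89169 - 178807) = √(-267976) = 2*I*√66994 ≈ 517.66*I)
(-456951 + J)/(301931 - 339685) = (-456951 + 2*I*√66994)/(301931 - 339685) = (-456951 + 2*I*√66994)/(-37754) = (-456951 + 2*I*√66994)*(-1/37754) = 456951/37754 - I*√66994/18877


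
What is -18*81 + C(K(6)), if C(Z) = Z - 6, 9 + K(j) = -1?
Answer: -1474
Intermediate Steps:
K(j) = -10 (K(j) = -9 - 1 = -10)
C(Z) = -6 + Z
-18*81 + C(K(6)) = -18*81 + (-6 - 10) = -1458 - 16 = -1474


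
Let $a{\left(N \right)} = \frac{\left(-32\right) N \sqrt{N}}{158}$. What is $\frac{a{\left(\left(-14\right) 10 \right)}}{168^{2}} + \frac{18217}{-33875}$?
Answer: $- \frac{18217}{33875} + \frac{10 i \sqrt{35}}{4977} \approx -0.53777 + 0.011887 i$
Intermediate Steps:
$a{\left(N \right)} = - \frac{16 N^{\frac{3}{2}}}{79}$ ($a{\left(N \right)} = - 32 N^{\frac{3}{2}} \cdot \frac{1}{158} = - \frac{16 N^{\frac{3}{2}}}{79}$)
$\frac{a{\left(\left(-14\right) 10 \right)}}{168^{2}} + \frac{18217}{-33875} = \frac{\left(- \frac{16}{79}\right) \left(\left(-14\right) 10\right)^{\frac{3}{2}}}{168^{2}} + \frac{18217}{-33875} = \frac{\left(- \frac{16}{79}\right) \left(-140\right)^{\frac{3}{2}}}{28224} + 18217 \left(- \frac{1}{33875}\right) = - \frac{16 \left(- 280 i \sqrt{35}\right)}{79} \cdot \frac{1}{28224} - \frac{18217}{33875} = \frac{4480 i \sqrt{35}}{79} \cdot \frac{1}{28224} - \frac{18217}{33875} = \frac{10 i \sqrt{35}}{4977} - \frac{18217}{33875} = - \frac{18217}{33875} + \frac{10 i \sqrt{35}}{4977}$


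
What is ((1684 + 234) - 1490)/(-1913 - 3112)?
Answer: -428/5025 ≈ -0.085174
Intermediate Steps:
((1684 + 234) - 1490)/(-1913 - 3112) = (1918 - 1490)/(-5025) = 428*(-1/5025) = -428/5025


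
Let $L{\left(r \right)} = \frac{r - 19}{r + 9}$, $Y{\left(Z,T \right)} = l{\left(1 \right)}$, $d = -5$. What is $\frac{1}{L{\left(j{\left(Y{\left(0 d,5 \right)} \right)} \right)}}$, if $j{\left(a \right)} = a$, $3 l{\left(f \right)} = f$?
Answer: $- \frac{1}{2} \approx -0.5$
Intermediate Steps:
$l{\left(f \right)} = \frac{f}{3}$
$Y{\left(Z,T \right)} = \frac{1}{3}$ ($Y{\left(Z,T \right)} = \frac{1}{3} \cdot 1 = \frac{1}{3}$)
$L{\left(r \right)} = \frac{-19 + r}{9 + r}$
$\frac{1}{L{\left(j{\left(Y{\left(0 d,5 \right)} \right)} \right)}} = \frac{1}{\frac{1}{9 + \frac{1}{3}} \left(-19 + \frac{1}{3}\right)} = \frac{1}{\frac{1}{\frac{28}{3}} \left(- \frac{56}{3}\right)} = \frac{1}{\frac{3}{28} \left(- \frac{56}{3}\right)} = \frac{1}{-2} = - \frac{1}{2}$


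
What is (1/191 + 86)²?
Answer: 269846329/36481 ≈ 7396.9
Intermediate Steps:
(1/191 + 86)² = (16427/191)² = 269846329/36481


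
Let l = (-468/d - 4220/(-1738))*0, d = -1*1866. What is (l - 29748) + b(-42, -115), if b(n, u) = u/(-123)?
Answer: -3658889/123 ≈ -29747.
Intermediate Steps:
d = -1866
b(n, u) = -u/123 (b(n, u) = u*(-1/123) = -u/123)
l = 0 (l = (-468/(-1866) - 4220/(-1738))*0 = (-468*(-1/1866) - 4220*(-1/1738))*0 = (78/311 + 2110/869)*0 = (723992/270259)*0 = 0)
(l - 29748) + b(-42, -115) = (0 - 29748) - 1/123*(-115) = -29748 + 115/123 = -3658889/123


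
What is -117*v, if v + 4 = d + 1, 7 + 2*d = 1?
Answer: 702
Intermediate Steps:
d = -3 (d = -7/2 + (1/2)*1 = -7/2 + 1/2 = -3)
v = -6 (v = -4 + (-3 + 1) = -4 - 2 = -6)
-117*v = -117*(-6) = 702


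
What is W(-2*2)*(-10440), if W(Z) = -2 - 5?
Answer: 73080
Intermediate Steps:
W(Z) = -7
W(-2*2)*(-10440) = -7*(-10440) = 73080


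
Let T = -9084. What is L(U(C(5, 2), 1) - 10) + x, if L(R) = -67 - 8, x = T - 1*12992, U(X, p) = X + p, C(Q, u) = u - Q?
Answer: -22151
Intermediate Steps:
x = -22076 (x = -9084 - 1*12992 = -9084 - 12992 = -22076)
L(R) = -75
L(U(C(5, 2), 1) - 10) + x = -75 - 22076 = -22151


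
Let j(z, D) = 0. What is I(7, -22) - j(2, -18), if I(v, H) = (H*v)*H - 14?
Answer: 3374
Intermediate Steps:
I(v, H) = -14 + v*H**2 (I(v, H) = v*H**2 - 14 = -14 + v*H**2)
I(7, -22) - j(2, -18) = (-14 + 7*(-22)**2) - 1*0 = (-14 + 7*484) + 0 = (-14 + 3388) + 0 = 3374 + 0 = 3374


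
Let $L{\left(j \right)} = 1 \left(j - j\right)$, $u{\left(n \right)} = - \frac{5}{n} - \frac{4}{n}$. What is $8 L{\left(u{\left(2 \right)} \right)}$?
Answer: $0$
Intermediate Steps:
$u{\left(n \right)} = - \frac{9}{n}$
$L{\left(j \right)} = 0$ ($L{\left(j \right)} = 1 \cdot 0 = 0$)
$8 L{\left(u{\left(2 \right)} \right)} = 8 \cdot 0 = 0$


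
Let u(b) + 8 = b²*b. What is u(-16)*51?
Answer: -209304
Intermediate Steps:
u(b) = -8 + b³ (u(b) = -8 + b²*b = -8 + b³)
u(-16)*51 = (-8 + (-16)³)*51 = (-8 - 4096)*51 = -4104*51 = -209304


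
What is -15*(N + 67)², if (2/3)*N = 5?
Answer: -333015/4 ≈ -83254.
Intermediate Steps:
N = 15/2 (N = (3/2)*5 = 15/2 ≈ 7.5000)
-15*(N + 67)² = -15*(15/2 + 67)² = -15*(149/2)² = -15*22201/4 = -333015/4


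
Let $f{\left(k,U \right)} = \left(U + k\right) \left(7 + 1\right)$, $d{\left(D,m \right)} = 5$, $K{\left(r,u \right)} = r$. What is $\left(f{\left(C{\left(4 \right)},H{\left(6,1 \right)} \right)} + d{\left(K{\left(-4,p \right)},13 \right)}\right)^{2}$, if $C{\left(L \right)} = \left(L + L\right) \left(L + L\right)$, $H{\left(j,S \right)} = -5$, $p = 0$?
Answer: $227529$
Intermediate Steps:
$C{\left(L \right)} = 4 L^{2}$ ($C{\left(L \right)} = 2 L 2 L = 4 L^{2}$)
$f{\left(k,U \right)} = 8 U + 8 k$ ($f{\left(k,U \right)} = \left(U + k\right) 8 = 8 U + 8 k$)
$\left(f{\left(C{\left(4 \right)},H{\left(6,1 \right)} \right)} + d{\left(K{\left(-4,p \right)},13 \right)}\right)^{2} = \left(\left(8 \left(-5\right) + 8 \cdot 4 \cdot 4^{2}\right) + 5\right)^{2} = \left(\left(-40 + 8 \cdot 4 \cdot 16\right) + 5\right)^{2} = \left(\left(-40 + 8 \cdot 64\right) + 5\right)^{2} = \left(\left(-40 + 512\right) + 5\right)^{2} = \left(472 + 5\right)^{2} = 477^{2} = 227529$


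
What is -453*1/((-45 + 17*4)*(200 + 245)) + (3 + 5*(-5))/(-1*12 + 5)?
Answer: 221999/71645 ≈ 3.0986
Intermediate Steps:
-453*1/((-45 + 17*4)*(200 + 245)) + (3 + 5*(-5))/(-1*12 + 5) = -453*1/(445*(-45 + 68)) + (3 - 25)/(-12 + 5) = -453/(23*445) - 22/(-7) = -453/10235 - 22*(-⅐) = -453*1/10235 + 22/7 = -453/10235 + 22/7 = 221999/71645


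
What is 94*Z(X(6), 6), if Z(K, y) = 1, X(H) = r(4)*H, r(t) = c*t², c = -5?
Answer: 94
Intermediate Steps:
r(t) = -5*t²
X(H) = -80*H (X(H) = (-5*4²)*H = (-5*16)*H = -80*H)
94*Z(X(6), 6) = 94*1 = 94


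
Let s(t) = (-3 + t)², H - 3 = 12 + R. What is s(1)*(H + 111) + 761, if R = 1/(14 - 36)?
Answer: 13913/11 ≈ 1264.8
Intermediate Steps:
R = -1/22 (R = 1/(-22) = -1/22 ≈ -0.045455)
H = 329/22 (H = 3 + (12 - 1/22) = 3 + 263/22 = 329/22 ≈ 14.955)
s(1)*(H + 111) + 761 = (-3 + 1)²*(329/22 + 111) + 761 = (-2)²*(2771/22) + 761 = 4*(2771/22) + 761 = 5542/11 + 761 = 13913/11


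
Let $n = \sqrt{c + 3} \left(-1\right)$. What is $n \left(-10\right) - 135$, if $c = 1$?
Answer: $-115$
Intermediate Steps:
$n = -2$ ($n = \sqrt{1 + 3} \left(-1\right) = \sqrt{4} \left(-1\right) = 2 \left(-1\right) = -2$)
$n \left(-10\right) - 135 = \left(-2\right) \left(-10\right) - 135 = 20 - 135 = -115$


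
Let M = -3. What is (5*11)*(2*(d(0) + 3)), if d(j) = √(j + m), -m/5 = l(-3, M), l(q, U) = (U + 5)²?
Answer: 330 + 220*I*√5 ≈ 330.0 + 491.94*I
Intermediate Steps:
l(q, U) = (5 + U)²
m = -20 (m = -5*(5 - 3)² = -5*2² = -5*4 = -20)
d(j) = √(-20 + j) (d(j) = √(j - 20) = √(-20 + j))
(5*11)*(2*(d(0) + 3)) = (5*11)*(2*(√(-20 + 0) + 3)) = 55*(2*(√(-20) + 3)) = 55*(2*(2*I*√5 + 3)) = 55*(2*(3 + 2*I*√5)) = 55*(6 + 4*I*√5) = 330 + 220*I*√5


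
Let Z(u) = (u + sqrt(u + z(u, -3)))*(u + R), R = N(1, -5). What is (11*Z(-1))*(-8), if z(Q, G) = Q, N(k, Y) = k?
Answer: 0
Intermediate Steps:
R = 1
Z(u) = (1 + u)*(u + sqrt(2)*sqrt(u)) (Z(u) = (u + sqrt(u + u))*(u + 1) = (u + sqrt(2*u))*(1 + u) = (u + sqrt(2)*sqrt(u))*(1 + u) = (1 + u)*(u + sqrt(2)*sqrt(u)))
(11*Z(-1))*(-8) = (11*(-1 + (-1)**2 + sqrt(2)*sqrt(-1) + sqrt(2)*(-1)**(3/2)))*(-8) = (11*(-1 + 1 + sqrt(2)*I + sqrt(2)*(-I)))*(-8) = (11*(-1 + 1 + I*sqrt(2) - I*sqrt(2)))*(-8) = (11*0)*(-8) = 0*(-8) = 0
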